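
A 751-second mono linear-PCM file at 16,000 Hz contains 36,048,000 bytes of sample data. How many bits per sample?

24 bits

Bytes per sample = 36,048,000 / (16,000 × 751 × 1) = 36,048,000 / 12,016,000 = 3.
Bit depth = 3 × 8 = 24 bits.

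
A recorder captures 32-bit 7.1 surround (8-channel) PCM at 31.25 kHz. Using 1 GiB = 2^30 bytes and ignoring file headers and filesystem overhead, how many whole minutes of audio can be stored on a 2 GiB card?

35 minutes

Uncompressed byte rate = 31,250 × 4 × 8 = 1,000,000 bytes/s.
Capacity = 2 × 1,073,741,824 = 2,147,483,648 bytes.
2,147,483,648 / 1,000,000 ≈ 2147.48 s → 35 minutes.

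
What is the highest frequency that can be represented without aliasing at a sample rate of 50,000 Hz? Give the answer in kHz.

25 kHz

Nyquist frequency = sample rate / 2 = 50,000 / 2 = 25 kHz.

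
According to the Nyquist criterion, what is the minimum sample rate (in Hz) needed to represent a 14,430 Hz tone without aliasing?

Minimum sample rate = 2 × 14,430 Hz = 28,860 Hz.

28,860 Hz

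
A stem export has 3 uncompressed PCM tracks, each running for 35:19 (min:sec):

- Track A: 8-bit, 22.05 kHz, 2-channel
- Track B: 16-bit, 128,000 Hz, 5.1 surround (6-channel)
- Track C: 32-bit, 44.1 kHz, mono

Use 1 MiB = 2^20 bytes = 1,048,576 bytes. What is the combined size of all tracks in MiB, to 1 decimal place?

35:19 (min:sec) = 2,119 s.
Track A: 22,050 × 2,119 × 1 × 2 = 93,447,900 bytes.
Track B: 128,000 × 2,119 × 2 × 6 = 3,254,784,000 bytes.
Track C: 44,100 × 2,119 × 4 × 1 = 373,791,600 bytes.
Total = 3,722,023,500 bytes = 3549.6 MiB.

3549.6 MiB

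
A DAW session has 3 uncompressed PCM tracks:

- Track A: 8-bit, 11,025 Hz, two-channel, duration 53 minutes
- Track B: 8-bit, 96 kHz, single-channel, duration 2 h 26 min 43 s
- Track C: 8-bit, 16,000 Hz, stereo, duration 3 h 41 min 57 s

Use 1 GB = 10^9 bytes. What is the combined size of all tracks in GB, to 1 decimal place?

1.3 GB

Track A: 53 minutes = 3,180 s; 11,025 × 3,180 × 1 × 2 = 70,119,000 bytes.
Track B: 2 h 26 min 43 s = 8,803 s; 96,000 × 8,803 × 1 × 1 = 845,088,000 bytes.
Track C: 3 h 41 min 57 s = 13,317 s; 16,000 × 13,317 × 1 × 2 = 426,144,000 bytes.
Total = 1,341,351,000 bytes = 1.3 GB.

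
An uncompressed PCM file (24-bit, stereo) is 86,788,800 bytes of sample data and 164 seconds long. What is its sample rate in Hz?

Bytes = sample_rate × seconds × bytes_per_sample × channels.
sample_rate = 86,788,800 / (164 × 3 × 2) = 86,788,800 / 984 = 88,200 Hz.

88,200 Hz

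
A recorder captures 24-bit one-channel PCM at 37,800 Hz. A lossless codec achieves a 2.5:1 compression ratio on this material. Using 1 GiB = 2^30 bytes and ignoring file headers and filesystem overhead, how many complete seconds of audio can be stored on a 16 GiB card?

Uncompressed byte rate = 37,800 × 3 × 1 = 113,400 bytes/s.
After 2.5:1 compression, effective rate ≈ 45360 bytes/s.
Capacity = 16 × 1,073,741,824 = 17,179,869,184 bytes.
17,179,869,184 / effective rate ≈ 378744.91 s → 378,744 seconds.

378,744 seconds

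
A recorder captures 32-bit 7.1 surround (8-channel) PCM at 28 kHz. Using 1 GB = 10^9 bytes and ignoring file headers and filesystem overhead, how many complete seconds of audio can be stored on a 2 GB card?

2,232 seconds

Uncompressed byte rate = 28,000 × 4 × 8 = 896,000 bytes/s.
Capacity = 2 × 1,000,000,000 = 2,000,000,000 bytes.
2,000,000,000 / 896,000 ≈ 2232.14 s → 2,232 seconds.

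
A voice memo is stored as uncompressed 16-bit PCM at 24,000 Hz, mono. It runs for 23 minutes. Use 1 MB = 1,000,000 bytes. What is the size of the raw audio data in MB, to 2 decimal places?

66.24 MB

Duration = 23 minutes = 1,380 s.
Bytes = 24,000 samples/s × 1,380 s × 2 bytes/sample × 1 ch = 66,240,000 bytes.
66,240,000 / 1,000,000 = 66.24 MB.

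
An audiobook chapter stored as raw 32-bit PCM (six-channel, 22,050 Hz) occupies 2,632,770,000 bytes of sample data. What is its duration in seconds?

Byte rate = 22,050 × 4 × 6 = 529,200 bytes/s.
Duration = 2,632,770,000 / 529,200 = 4,975 s.

4,975 seconds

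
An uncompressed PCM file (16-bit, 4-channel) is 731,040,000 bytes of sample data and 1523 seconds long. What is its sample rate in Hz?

Bytes = sample_rate × seconds × bytes_per_sample × channels.
sample_rate = 731,040,000 / (1,523 × 2 × 4) = 731,040,000 / 12,184 = 60,000 Hz.

60,000 Hz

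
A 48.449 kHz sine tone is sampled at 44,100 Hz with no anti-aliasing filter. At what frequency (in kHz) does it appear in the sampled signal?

Nyquist = 44,100/2 = 22,050 Hz; 48,449 Hz exceeds it.
Alias = |48,449 − 1×44,100| = |48,449 − 44,100| = 4,349 Hz = 4.349 kHz.

4.349 kHz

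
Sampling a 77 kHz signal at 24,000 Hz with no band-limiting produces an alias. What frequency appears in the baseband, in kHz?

Nyquist = 24,000/2 = 12,000 Hz; 77,000 Hz exceeds it.
Alias = |77,000 − 3×24,000| = |77,000 − 72,000| = 5,000 Hz = 5 kHz.

5 kHz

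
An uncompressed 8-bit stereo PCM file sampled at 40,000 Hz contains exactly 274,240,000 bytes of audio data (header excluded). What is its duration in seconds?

3,428 seconds

Byte rate = 40,000 × 1 × 2 = 80,000 bytes/s.
Duration = 274,240,000 / 80,000 = 3,428 s.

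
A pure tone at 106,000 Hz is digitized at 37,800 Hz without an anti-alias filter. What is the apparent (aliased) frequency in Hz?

7,400 Hz

Nyquist = 37,800/2 = 18,900 Hz; 106,000 Hz exceeds it.
Alias = |106,000 − 3×37,800| = |106,000 − 113,400| = 7,400 Hz.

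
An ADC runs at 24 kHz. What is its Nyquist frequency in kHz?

12 kHz

Nyquist frequency = sample rate / 2 = 24,000 / 2 = 12 kHz.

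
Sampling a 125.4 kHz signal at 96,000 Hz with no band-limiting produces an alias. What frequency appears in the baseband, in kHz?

Nyquist = 96,000/2 = 48,000 Hz; 125,400 Hz exceeds it.
Alias = |125,400 − 1×96,000| = |125,400 − 96,000| = 29,400 Hz = 29.4 kHz.

29.4 kHz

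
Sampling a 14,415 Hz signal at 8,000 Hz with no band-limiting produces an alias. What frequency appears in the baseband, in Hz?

Nyquist = 8,000/2 = 4,000 Hz; 14,415 Hz exceeds it.
Alias = |14,415 − 2×8,000| = |14,415 − 16,000| = 1,585 Hz.

1,585 Hz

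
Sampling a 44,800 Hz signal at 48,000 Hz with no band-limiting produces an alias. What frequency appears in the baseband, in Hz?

Nyquist = 48,000/2 = 24,000 Hz; 44,800 Hz exceeds it.
Alias = |44,800 − 1×48,000| = |44,800 − 48,000| = 3,200 Hz.

3,200 Hz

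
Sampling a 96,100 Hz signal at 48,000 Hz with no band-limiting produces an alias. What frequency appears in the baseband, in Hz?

Nyquist = 48,000/2 = 24,000 Hz; 96,100 Hz exceeds it.
Alias = |96,100 − 2×48,000| = |96,100 − 96,000| = 100 Hz.

100 Hz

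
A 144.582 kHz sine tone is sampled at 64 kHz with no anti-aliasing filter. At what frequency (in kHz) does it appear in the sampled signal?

Nyquist = 64,000/2 = 32,000 Hz; 144,582 Hz exceeds it.
Alias = |144,582 − 2×64,000| = |144,582 − 128,000| = 16,582 Hz = 16.582 kHz.

16.582 kHz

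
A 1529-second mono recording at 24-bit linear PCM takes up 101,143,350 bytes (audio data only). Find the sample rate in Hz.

22,050 Hz

Bytes = sample_rate × seconds × bytes_per_sample × channels.
sample_rate = 101,143,350 / (1,529 × 3 × 1) = 101,143,350 / 4,587 = 22,050 Hz.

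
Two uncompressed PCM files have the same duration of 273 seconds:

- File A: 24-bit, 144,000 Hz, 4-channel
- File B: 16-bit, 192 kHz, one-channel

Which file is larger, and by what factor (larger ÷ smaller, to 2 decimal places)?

File A, by a factor of 4.50

File A: 144,000 × 3 × 4 = 1,728,000 bytes/s.
File B: 192,000 × 2 × 1 = 384,000 bytes/s.
File A is larger; ratio = 471,744,000 / 104,832,000 = 4.50.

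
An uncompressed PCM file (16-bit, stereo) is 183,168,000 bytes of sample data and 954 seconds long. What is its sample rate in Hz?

48,000 Hz

Bytes = sample_rate × seconds × bytes_per_sample × channels.
sample_rate = 183,168,000 / (954 × 2 × 2) = 183,168,000 / 3,816 = 48,000 Hz.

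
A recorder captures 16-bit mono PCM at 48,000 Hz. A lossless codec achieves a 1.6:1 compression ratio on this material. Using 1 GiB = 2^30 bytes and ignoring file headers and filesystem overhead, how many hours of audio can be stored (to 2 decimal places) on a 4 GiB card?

19.88 hours

Uncompressed byte rate = 48,000 × 2 × 1 = 96,000 bytes/s.
After 1.6:1 compression, effective rate ≈ 60000 bytes/s.
Capacity = 4 × 1,073,741,824 = 4,294,967,296 bytes.
4,294,967,296 / effective rate ≈ 71582.79 s → 19.88 hours.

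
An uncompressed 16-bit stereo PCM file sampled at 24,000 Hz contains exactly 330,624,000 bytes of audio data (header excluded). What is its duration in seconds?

Byte rate = 24,000 × 2 × 2 = 96,000 bytes/s.
Duration = 330,624,000 / 96,000 = 3,444 s.

3,444 seconds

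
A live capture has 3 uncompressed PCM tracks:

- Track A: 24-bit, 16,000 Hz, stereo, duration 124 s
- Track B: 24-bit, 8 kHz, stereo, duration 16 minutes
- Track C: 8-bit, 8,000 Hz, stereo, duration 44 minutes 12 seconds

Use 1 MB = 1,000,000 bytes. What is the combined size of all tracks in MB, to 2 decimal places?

100.42 MB

Track A: 16,000 × 124 × 3 × 2 = 11,904,000 bytes.
Track B: 16 minutes = 960 s; 8,000 × 960 × 3 × 2 = 46,080,000 bytes.
Track C: 44 minutes 12 seconds = 2,652 s; 8,000 × 2,652 × 1 × 2 = 42,432,000 bytes.
Total = 100,416,000 bytes = 100.42 MB.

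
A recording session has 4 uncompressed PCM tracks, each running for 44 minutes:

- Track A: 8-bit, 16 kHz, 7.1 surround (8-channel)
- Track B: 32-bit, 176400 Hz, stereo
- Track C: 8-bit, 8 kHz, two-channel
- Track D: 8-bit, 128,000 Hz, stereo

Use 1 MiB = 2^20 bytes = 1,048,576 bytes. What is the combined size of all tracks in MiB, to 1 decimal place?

4560.1 MiB

44 minutes = 2,640 s.
Track A: 16,000 × 2,640 × 1 × 8 = 337,920,000 bytes.
Track B: 176,400 × 2,640 × 4 × 2 = 3,725,568,000 bytes.
Track C: 8,000 × 2,640 × 1 × 2 = 42,240,000 bytes.
Track D: 128,000 × 2,640 × 1 × 2 = 675,840,000 bytes.
Total = 4,781,568,000 bytes = 4560.1 MiB.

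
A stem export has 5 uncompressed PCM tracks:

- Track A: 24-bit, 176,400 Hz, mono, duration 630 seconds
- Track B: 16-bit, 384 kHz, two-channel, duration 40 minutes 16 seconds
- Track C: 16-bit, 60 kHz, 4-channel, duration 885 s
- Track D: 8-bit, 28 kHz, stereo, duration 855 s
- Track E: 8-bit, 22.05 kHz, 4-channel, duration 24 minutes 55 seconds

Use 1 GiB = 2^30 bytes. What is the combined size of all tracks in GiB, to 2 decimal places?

4.33 GiB

Track A: 176,400 × 630 × 3 × 1 = 333,396,000 bytes.
Track B: 40 minutes 16 seconds = 2,416 s; 384,000 × 2,416 × 2 × 2 = 3,710,976,000 bytes.
Track C: 60,000 × 885 × 2 × 4 = 424,800,000 bytes.
Track D: 28,000 × 855 × 1 × 2 = 47,880,000 bytes.
Track E: 24 minutes 55 seconds = 1,495 s; 22,050 × 1,495 × 1 × 4 = 131,859,000 bytes.
Total = 4,648,911,000 bytes = 4.33 GiB.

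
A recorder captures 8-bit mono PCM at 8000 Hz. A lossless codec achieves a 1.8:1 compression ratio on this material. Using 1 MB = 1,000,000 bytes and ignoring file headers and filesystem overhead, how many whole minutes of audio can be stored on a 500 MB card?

1,875 minutes

Uncompressed byte rate = 8,000 × 1 × 1 = 8,000 bytes/s.
After 1.8:1 compression, effective rate ≈ 4444.44 bytes/s.
Capacity = 500 × 1,000,000 = 500,000,000 bytes.
500,000,000 / effective rate ≈ 112500 s → 1,875 minutes.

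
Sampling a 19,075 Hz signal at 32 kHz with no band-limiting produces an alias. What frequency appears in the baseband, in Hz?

Nyquist = 32,000/2 = 16,000 Hz; 19,075 Hz exceeds it.
Alias = |19,075 − 1×32,000| = |19,075 − 32,000| = 12,925 Hz.

12,925 Hz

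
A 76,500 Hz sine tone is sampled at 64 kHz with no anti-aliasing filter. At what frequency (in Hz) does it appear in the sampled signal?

Nyquist = 64,000/2 = 32,000 Hz; 76,500 Hz exceeds it.
Alias = |76,500 − 1×64,000| = |76,500 − 64,000| = 12,500 Hz.

12,500 Hz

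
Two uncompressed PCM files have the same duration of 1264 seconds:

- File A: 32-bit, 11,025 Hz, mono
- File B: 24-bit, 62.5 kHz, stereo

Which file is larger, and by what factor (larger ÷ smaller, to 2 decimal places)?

File A: 11,025 × 4 × 1 = 44,100 bytes/s.
File B: 62,500 × 3 × 2 = 375,000 bytes/s.
File B is larger; ratio = 474,000,000 / 55,742,400 = 8.50.

File B, by a factor of 8.50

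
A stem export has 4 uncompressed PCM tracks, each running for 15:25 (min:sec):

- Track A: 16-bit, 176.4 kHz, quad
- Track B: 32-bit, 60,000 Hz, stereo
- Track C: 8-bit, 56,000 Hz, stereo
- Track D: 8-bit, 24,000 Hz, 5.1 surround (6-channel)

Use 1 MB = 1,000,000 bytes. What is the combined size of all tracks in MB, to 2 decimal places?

1986.16 MB

15:25 (min:sec) = 925 s.
Track A: 176,400 × 925 × 2 × 4 = 1,305,360,000 bytes.
Track B: 60,000 × 925 × 4 × 2 = 444,000,000 bytes.
Track C: 56,000 × 925 × 1 × 2 = 103,600,000 bytes.
Track D: 24,000 × 925 × 1 × 6 = 133,200,000 bytes.
Total = 1,986,160,000 bytes = 1986.16 MB.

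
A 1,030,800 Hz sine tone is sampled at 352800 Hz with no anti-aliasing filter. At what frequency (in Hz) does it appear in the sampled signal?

27,600 Hz

Nyquist = 352,800/2 = 176,400 Hz; 1,030,800 Hz exceeds it.
Alias = |1,030,800 − 3×352,800| = |1,030,800 − 1,058,400| = 27,600 Hz.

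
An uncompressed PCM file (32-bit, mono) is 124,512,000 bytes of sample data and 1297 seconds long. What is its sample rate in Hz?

24,000 Hz

Bytes = sample_rate × seconds × bytes_per_sample × channels.
sample_rate = 124,512,000 / (1,297 × 4 × 1) = 124,512,000 / 5,188 = 24,000 Hz.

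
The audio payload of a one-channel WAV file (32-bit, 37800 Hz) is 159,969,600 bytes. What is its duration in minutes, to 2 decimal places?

Byte rate = 37,800 × 4 × 1 = 151,200 bytes/s.
Duration = 159,969,600 / 151,200 = 1,058 s.
1,058 s / 60 = 17.63 minutes.

17.63 minutes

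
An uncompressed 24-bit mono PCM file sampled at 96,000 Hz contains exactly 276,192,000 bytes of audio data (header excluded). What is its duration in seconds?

959 seconds

Byte rate = 96,000 × 3 × 1 = 288,000 bytes/s.
Duration = 276,192,000 / 288,000 = 959 s.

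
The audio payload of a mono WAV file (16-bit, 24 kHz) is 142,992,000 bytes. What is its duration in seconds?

Byte rate = 24,000 × 2 × 1 = 48,000 bytes/s.
Duration = 142,992,000 / 48,000 = 2,979 s.

2,979 seconds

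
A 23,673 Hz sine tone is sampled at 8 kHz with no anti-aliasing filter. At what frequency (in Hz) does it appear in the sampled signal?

Nyquist = 8,000/2 = 4,000 Hz; 23,673 Hz exceeds it.
Alias = |23,673 − 3×8,000| = |23,673 − 24,000| = 327 Hz.

327 Hz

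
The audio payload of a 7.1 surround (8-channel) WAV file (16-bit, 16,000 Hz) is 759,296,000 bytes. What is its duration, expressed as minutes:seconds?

Byte rate = 16,000 × 2 × 8 = 256,000 bytes/s.
Duration = 759,296,000 / 256,000 = 2,966 s.
2,966 s = 49:26.

49:26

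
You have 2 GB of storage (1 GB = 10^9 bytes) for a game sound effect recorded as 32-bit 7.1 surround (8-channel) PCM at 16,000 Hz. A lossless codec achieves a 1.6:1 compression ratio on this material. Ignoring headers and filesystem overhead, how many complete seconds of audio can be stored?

Uncompressed byte rate = 16,000 × 4 × 8 = 512,000 bytes/s.
After 1.6:1 compression, effective rate ≈ 320000 bytes/s.
Capacity = 2 × 1,000,000,000 = 2,000,000,000 bytes.
2,000,000,000 / effective rate ≈ 6250 s → 6,250 seconds.

6,250 seconds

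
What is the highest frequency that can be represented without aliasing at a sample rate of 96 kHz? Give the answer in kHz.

Nyquist frequency = sample rate / 2 = 96,000 / 2 = 48 kHz.

48 kHz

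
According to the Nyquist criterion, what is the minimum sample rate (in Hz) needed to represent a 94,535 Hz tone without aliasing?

Minimum sample rate = 2 × 94,535 Hz = 189,070 Hz.

189,070 Hz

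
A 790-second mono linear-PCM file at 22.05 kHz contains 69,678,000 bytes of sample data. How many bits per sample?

Bytes per sample = 69,678,000 / (22,050 × 790 × 1) = 69,678,000 / 17,419,500 = 4.
Bit depth = 4 × 8 = 32 bits.

32 bits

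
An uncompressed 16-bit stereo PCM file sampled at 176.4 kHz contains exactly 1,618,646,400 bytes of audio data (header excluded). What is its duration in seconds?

2,294 seconds

Byte rate = 176,400 × 2 × 2 = 705,600 bytes/s.
Duration = 1,618,646,400 / 705,600 = 2,294 s.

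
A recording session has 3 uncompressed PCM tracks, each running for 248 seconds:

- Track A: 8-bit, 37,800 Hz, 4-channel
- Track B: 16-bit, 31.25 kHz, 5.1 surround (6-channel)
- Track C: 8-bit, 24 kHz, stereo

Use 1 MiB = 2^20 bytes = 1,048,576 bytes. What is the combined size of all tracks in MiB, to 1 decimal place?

Track A: 37,800 × 248 × 1 × 4 = 37,497,600 bytes.
Track B: 31,250 × 248 × 2 × 6 = 93,000,000 bytes.
Track C: 24,000 × 248 × 1 × 2 = 11,904,000 bytes.
Total = 142,401,600 bytes = 135.8 MiB.

135.8 MiB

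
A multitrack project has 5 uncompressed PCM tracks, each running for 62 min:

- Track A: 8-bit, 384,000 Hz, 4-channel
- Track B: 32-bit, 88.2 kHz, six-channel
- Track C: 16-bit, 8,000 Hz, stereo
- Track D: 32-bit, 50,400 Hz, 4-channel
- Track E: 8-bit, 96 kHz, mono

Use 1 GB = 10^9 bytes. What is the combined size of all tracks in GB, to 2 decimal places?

17.06 GB

62 min = 3,720 s.
Track A: 384,000 × 3,720 × 1 × 4 = 5,713,920,000 bytes.
Track B: 88,200 × 3,720 × 4 × 6 = 7,874,496,000 bytes.
Track C: 8,000 × 3,720 × 2 × 2 = 119,040,000 bytes.
Track D: 50,400 × 3,720 × 4 × 4 = 2,999,808,000 bytes.
Track E: 96,000 × 3,720 × 1 × 1 = 357,120,000 bytes.
Total = 17,064,384,000 bytes = 17.06 GB.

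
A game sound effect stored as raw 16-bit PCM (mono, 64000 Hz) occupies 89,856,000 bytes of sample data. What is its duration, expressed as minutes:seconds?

Byte rate = 64,000 × 2 × 1 = 128,000 bytes/s.
Duration = 89,856,000 / 128,000 = 702 s.
702 s = 11:42.

11:42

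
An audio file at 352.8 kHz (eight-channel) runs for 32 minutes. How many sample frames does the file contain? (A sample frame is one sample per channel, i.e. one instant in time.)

677,376,000 sample frames

32 minutes = 1,920 s.
352,800 samples/s × 1,920 s = 677,376,000 frames.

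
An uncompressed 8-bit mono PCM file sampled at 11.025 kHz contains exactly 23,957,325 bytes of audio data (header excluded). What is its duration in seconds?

2,173 seconds

Byte rate = 11,025 × 1 × 1 = 11,025 bytes/s.
Duration = 23,957,325 / 11,025 = 2,173 s.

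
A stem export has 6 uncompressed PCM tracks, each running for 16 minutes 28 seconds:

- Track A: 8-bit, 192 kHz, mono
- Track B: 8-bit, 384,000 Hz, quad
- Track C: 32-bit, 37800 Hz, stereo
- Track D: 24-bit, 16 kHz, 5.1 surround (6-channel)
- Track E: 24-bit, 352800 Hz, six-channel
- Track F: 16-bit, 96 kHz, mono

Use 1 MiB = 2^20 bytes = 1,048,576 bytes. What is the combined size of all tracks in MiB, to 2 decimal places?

16 minutes 28 seconds = 988 s.
Track A: 192,000 × 988 × 1 × 1 = 189,696,000 bytes.
Track B: 384,000 × 988 × 1 × 4 = 1,517,568,000 bytes.
Track C: 37,800 × 988 × 4 × 2 = 298,771,200 bytes.
Track D: 16,000 × 988 × 3 × 6 = 284,544,000 bytes.
Track E: 352,800 × 988 × 3 × 6 = 6,274,195,200 bytes.
Track F: 96,000 × 988 × 2 × 1 = 189,696,000 bytes.
Total = 8,754,470,400 bytes = 8348.91 MiB.

8348.91 MiB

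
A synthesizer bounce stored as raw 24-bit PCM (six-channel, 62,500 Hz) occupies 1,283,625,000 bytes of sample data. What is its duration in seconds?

1,141 seconds

Byte rate = 62,500 × 3 × 6 = 1,125,000 bytes/s.
Duration = 1,283,625,000 / 1,125,000 = 1,141 s.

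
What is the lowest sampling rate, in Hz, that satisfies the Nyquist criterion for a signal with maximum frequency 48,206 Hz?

96,412 Hz

Minimum sample rate = 2 × 48,206 Hz = 96,412 Hz.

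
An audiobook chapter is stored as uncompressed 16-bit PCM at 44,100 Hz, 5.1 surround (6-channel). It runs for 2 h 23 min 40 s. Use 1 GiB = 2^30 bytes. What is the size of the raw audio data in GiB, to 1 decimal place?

4.2 GiB

Duration = 2 h 23 min 40 s = 8,620 s.
Bytes = 44,100 samples/s × 8,620 s × 2 bytes/sample × 6 ch = 4,561,704,000 bytes.
4,561,704,000 / 1,073,741,824 = 4.2 GiB.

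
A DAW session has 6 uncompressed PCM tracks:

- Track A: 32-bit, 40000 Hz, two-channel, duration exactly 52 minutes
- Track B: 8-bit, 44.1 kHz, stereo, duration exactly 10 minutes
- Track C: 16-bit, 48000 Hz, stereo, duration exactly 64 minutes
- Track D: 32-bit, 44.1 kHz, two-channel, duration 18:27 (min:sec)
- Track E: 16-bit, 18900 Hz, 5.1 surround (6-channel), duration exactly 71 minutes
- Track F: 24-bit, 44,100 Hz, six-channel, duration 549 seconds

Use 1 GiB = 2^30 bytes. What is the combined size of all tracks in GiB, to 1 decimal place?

3.3 GiB

Track A: exactly 52 minutes = 3,120 s; 40,000 × 3,120 × 4 × 2 = 998,400,000 bytes.
Track B: exactly 10 minutes = 600 s; 44,100 × 600 × 1 × 2 = 52,920,000 bytes.
Track C: exactly 64 minutes = 3,840 s; 48,000 × 3,840 × 2 × 2 = 737,280,000 bytes.
Track D: 18:27 (min:sec) = 1,107 s; 44,100 × 1,107 × 4 × 2 = 390,549,600 bytes.
Track E: exactly 71 minutes = 4,260 s; 18,900 × 4,260 × 2 × 6 = 966,168,000 bytes.
Track F: 44,100 × 549 × 3 × 6 = 435,796,200 bytes.
Total = 3,581,113,800 bytes = 3.3 GiB.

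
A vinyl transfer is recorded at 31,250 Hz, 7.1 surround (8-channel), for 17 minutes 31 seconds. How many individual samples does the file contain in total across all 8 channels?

262,750,000 samples

17 minutes 31 seconds = 1,051 s.
31,250 × 1,051 s × 8 ch = 262,750,000 samples.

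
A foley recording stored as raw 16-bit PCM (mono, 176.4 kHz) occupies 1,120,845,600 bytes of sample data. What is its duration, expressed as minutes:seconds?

Byte rate = 176,400 × 2 × 1 = 352,800 bytes/s.
Duration = 1,120,845,600 / 352,800 = 3,177 s.
3,177 s = 52:57.

52:57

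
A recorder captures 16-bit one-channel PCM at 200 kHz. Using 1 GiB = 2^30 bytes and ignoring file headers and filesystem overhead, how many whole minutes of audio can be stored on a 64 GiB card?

Uncompressed byte rate = 200,000 × 2 × 1 = 400,000 bytes/s.
Capacity = 64 × 1,073,741,824 = 68,719,476,736 bytes.
68,719,476,736 / 400,000 ≈ 171798.69 s → 2,863 minutes.

2,863 minutes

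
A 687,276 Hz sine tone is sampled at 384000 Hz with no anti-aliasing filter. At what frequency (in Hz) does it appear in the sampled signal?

Nyquist = 384,000/2 = 192,000 Hz; 687,276 Hz exceeds it.
Alias = |687,276 − 2×384,000| = |687,276 − 768,000| = 80,724 Hz.

80,724 Hz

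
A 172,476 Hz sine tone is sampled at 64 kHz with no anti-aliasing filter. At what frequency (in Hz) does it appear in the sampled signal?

Nyquist = 64,000/2 = 32,000 Hz; 172,476 Hz exceeds it.
Alias = |172,476 − 3×64,000| = |172,476 − 192,000| = 19,524 Hz.

19,524 Hz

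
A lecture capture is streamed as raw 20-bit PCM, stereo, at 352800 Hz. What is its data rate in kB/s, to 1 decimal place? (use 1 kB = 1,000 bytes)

Bit rate = 352,800 × 20 × 2 = 14,112,000 bits/s.
14,112,000 / 8 = 1,764,000 B/s = 1764.0 kB/s.

1764.0 kB/s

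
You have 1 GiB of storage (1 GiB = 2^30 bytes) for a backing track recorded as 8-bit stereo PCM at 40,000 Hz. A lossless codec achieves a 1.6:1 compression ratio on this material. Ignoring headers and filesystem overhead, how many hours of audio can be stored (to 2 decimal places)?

Uncompressed byte rate = 40,000 × 1 × 2 = 80,000 bytes/s.
After 1.6:1 compression, effective rate ≈ 50000 bytes/s.
Capacity = 1 × 1,073,741,824 = 1,073,741,824 bytes.
1,073,741,824 / effective rate ≈ 21474.84 s → 5.97 hours.

5.97 hours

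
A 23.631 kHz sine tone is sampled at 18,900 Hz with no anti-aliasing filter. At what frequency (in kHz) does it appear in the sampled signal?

Nyquist = 18,900/2 = 9,450 Hz; 23,631 Hz exceeds it.
Alias = |23,631 − 1×18,900| = |23,631 − 18,900| = 4,731 Hz = 4.731 kHz.

4.731 kHz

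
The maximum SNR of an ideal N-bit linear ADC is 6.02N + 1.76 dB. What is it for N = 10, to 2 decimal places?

61.96 dB

6.02 × 10 + 1.76 = 61.96 dB.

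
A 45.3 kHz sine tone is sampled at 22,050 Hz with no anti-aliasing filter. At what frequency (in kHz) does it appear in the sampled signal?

Nyquist = 22,050/2 = 11,025 Hz; 45,300 Hz exceeds it.
Alias = |45,300 − 2×22,050| = |45,300 − 44,100| = 1,200 Hz = 1.2 kHz.

1.2 kHz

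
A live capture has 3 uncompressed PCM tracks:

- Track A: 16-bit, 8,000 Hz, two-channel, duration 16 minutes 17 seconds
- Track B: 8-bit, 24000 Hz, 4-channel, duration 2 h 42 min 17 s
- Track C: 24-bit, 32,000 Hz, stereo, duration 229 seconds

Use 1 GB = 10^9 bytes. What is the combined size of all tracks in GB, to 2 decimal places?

Track A: 16 minutes 17 seconds = 977 s; 8,000 × 977 × 2 × 2 = 31,264,000 bytes.
Track B: 2 h 42 min 17 s = 9,737 s; 24,000 × 9,737 × 1 × 4 = 934,752,000 bytes.
Track C: 32,000 × 229 × 3 × 2 = 43,968,000 bytes.
Total = 1,009,984,000 bytes = 1.01 GB.

1.01 GB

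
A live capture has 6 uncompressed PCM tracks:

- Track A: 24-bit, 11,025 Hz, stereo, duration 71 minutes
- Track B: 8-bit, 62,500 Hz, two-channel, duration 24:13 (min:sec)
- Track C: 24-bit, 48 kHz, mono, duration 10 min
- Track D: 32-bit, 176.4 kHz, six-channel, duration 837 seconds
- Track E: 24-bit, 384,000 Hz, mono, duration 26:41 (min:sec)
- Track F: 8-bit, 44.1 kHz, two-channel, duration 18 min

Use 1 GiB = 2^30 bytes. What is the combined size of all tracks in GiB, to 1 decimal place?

5.6 GiB

Track A: 71 minutes = 4,260 s; 11,025 × 4,260 × 3 × 2 = 281,799,000 bytes.
Track B: 24:13 (min:sec) = 1,453 s; 62,500 × 1,453 × 1 × 2 = 181,625,000 bytes.
Track C: 10 min = 600 s; 48,000 × 600 × 3 × 1 = 86,400,000 bytes.
Track D: 176,400 × 837 × 4 × 6 = 3,543,523,200 bytes.
Track E: 26:41 (min:sec) = 1,601 s; 384,000 × 1,601 × 3 × 1 = 1,844,352,000 bytes.
Track F: 18 min = 1,080 s; 44,100 × 1,080 × 1 × 2 = 95,256,000 bytes.
Total = 6,032,955,200 bytes = 5.6 GiB.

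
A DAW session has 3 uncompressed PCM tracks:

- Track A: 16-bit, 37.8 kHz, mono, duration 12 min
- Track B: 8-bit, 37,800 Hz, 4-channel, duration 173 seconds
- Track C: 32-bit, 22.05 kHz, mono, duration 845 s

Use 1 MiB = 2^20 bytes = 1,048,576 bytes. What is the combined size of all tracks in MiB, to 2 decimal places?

Track A: 12 min = 720 s; 37,800 × 720 × 2 × 1 = 54,432,000 bytes.
Track B: 37,800 × 173 × 1 × 4 = 26,157,600 bytes.
Track C: 22,050 × 845 × 4 × 1 = 74,529,000 bytes.
Total = 155,118,600 bytes = 147.93 MiB.

147.93 MiB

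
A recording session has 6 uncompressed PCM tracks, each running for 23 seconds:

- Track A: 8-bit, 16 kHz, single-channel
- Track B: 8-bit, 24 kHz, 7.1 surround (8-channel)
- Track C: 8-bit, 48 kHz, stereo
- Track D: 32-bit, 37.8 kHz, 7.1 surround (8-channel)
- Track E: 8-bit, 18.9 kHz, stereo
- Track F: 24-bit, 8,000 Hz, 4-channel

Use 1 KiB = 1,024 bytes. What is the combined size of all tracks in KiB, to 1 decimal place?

Track A: 16,000 × 23 × 1 × 1 = 368,000 bytes.
Track B: 24,000 × 23 × 1 × 8 = 4,416,000 bytes.
Track C: 48,000 × 23 × 1 × 2 = 2,208,000 bytes.
Track D: 37,800 × 23 × 4 × 8 = 27,820,800 bytes.
Track E: 18,900 × 23 × 1 × 2 = 869,400 bytes.
Track F: 8,000 × 23 × 3 × 4 = 2,208,000 bytes.
Total = 37,890,200 bytes = 37002.1 KiB.

37002.1 KiB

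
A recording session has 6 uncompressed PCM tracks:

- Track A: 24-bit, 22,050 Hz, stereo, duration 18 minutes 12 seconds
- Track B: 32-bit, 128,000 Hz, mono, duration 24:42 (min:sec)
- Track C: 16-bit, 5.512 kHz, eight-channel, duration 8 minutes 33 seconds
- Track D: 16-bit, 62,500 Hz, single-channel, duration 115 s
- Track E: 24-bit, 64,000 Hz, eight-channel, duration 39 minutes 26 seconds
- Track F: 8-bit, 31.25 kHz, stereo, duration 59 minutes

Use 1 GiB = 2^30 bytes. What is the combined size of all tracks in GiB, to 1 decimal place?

4.5 GiB

Track A: 18 minutes 12 seconds = 1,092 s; 22,050 × 1,092 × 3 × 2 = 144,471,600 bytes.
Track B: 24:42 (min:sec) = 1,482 s; 128,000 × 1,482 × 4 × 1 = 758,784,000 bytes.
Track C: 8 minutes 33 seconds = 513 s; 5,512 × 513 × 2 × 8 = 45,242,496 bytes.
Track D: 62,500 × 115 × 2 × 1 = 14,375,000 bytes.
Track E: 39 minutes 26 seconds = 2,366 s; 64,000 × 2,366 × 3 × 8 = 3,634,176,000 bytes.
Track F: 59 minutes = 3,540 s; 31,250 × 3,540 × 1 × 2 = 221,250,000 bytes.
Total = 4,818,299,096 bytes = 4.5 GiB.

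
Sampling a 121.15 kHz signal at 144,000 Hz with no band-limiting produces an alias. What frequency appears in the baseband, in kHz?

Nyquist = 144,000/2 = 72,000 Hz; 121,150 Hz exceeds it.
Alias = |121,150 − 1×144,000| = |121,150 − 144,000| = 22,850 Hz = 22.85 kHz.

22.85 kHz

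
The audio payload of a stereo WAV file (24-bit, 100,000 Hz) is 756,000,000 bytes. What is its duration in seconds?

1,260 seconds

Byte rate = 100,000 × 3 × 2 = 600,000 bytes/s.
Duration = 756,000,000 / 600,000 = 1,260 s.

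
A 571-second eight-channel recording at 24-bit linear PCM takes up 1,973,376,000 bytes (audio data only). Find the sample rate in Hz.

Bytes = sample_rate × seconds × bytes_per_sample × channels.
sample_rate = 1,973,376,000 / (571 × 3 × 8) = 1,973,376,000 / 13,704 = 144,000 Hz.

144,000 Hz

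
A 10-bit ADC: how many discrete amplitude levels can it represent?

2^10 = 1,024.

1,024 levels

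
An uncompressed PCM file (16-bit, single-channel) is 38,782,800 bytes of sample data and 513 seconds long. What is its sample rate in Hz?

37,800 Hz

Bytes = sample_rate × seconds × bytes_per_sample × channels.
sample_rate = 38,782,800 / (513 × 2 × 1) = 38,782,800 / 1,026 = 37,800 Hz.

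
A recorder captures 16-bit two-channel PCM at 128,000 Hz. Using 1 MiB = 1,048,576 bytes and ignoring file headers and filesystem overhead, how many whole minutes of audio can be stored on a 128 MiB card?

Uncompressed byte rate = 128,000 × 2 × 2 = 512,000 bytes/s.
Capacity = 128 × 1,048,576 = 134,217,728 bytes.
134,217,728 / 512,000 ≈ 262.14 s → 4 minutes.

4 minutes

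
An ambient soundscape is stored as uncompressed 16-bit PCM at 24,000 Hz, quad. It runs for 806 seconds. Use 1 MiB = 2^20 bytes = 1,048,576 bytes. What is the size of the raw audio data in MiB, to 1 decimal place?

Bytes = 24,000 samples/s × 806 s × 2 bytes/sample × 4 ch = 154,752,000 bytes.
154,752,000 / 1,048,576 = 147.6 MiB.

147.6 MiB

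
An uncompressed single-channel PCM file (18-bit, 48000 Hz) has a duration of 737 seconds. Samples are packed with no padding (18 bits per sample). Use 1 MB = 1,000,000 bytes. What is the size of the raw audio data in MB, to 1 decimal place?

79.6 MB

Bits = 48,000 × 737 × 18 × 1 = 636,768,000 bits = 79,596,000 bytes.
79,596,000 / 1,000,000 = 79.6 MB.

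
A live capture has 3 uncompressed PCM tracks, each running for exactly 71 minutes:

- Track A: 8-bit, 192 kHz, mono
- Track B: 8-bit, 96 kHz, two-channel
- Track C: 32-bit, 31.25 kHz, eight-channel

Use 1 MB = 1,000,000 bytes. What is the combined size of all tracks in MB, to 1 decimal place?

exactly 71 minutes = 4,260 s.
Track A: 192,000 × 4,260 × 1 × 1 = 817,920,000 bytes.
Track B: 96,000 × 4,260 × 1 × 2 = 817,920,000 bytes.
Track C: 31,250 × 4,260 × 4 × 8 = 4,260,000,000 bytes.
Total = 5,895,840,000 bytes = 5895.8 MB.

5895.8 MB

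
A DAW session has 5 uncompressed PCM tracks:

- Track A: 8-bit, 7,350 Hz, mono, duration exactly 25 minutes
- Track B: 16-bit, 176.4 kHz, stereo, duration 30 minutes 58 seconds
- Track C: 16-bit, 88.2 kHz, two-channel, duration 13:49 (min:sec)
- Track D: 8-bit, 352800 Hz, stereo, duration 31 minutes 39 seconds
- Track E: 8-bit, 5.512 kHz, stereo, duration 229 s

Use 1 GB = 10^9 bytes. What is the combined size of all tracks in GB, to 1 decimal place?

3.0 GB

Track A: exactly 25 minutes = 1,500 s; 7,350 × 1,500 × 1 × 1 = 11,025,000 bytes.
Track B: 30 minutes 58 seconds = 1,858 s; 176,400 × 1,858 × 2 × 2 = 1,311,004,800 bytes.
Track C: 13:49 (min:sec) = 829 s; 88,200 × 829 × 2 × 2 = 292,471,200 bytes.
Track D: 31 minutes 39 seconds = 1,899 s; 352,800 × 1,899 × 1 × 2 = 1,339,934,400 bytes.
Track E: 5,512 × 229 × 1 × 2 = 2,524,496 bytes.
Total = 2,956,959,896 bytes = 3.0 GB.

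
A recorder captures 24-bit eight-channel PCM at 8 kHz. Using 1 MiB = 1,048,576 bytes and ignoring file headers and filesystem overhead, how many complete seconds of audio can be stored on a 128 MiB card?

Uncompressed byte rate = 8,000 × 3 × 8 = 192,000 bytes/s.
Capacity = 128 × 1,048,576 = 134,217,728 bytes.
134,217,728 / 192,000 ≈ 699.05 s → 699 seconds.

699 seconds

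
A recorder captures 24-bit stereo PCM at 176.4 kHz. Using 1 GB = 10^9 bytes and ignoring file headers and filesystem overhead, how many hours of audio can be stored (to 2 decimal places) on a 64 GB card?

Uncompressed byte rate = 176,400 × 3 × 2 = 1,058,400 bytes/s.
Capacity = 64 × 1,000,000,000 = 64,000,000,000 bytes.
64,000,000,000 / 1,058,400 ≈ 60468.63 s → 16.80 hours.

16.80 hours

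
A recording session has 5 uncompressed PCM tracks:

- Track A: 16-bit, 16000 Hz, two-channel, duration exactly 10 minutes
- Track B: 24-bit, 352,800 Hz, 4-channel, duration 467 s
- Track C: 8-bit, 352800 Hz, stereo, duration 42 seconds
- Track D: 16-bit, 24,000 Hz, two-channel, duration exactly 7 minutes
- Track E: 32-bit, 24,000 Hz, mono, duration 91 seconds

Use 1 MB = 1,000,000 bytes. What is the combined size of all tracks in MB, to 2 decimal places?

Track A: exactly 10 minutes = 600 s; 16,000 × 600 × 2 × 2 = 38,400,000 bytes.
Track B: 352,800 × 467 × 3 × 4 = 1,977,091,200 bytes.
Track C: 352,800 × 42 × 1 × 2 = 29,635,200 bytes.
Track D: exactly 7 minutes = 420 s; 24,000 × 420 × 2 × 2 = 40,320,000 bytes.
Track E: 24,000 × 91 × 4 × 1 = 8,736,000 bytes.
Total = 2,094,182,400 bytes = 2094.18 MB.

2094.18 MB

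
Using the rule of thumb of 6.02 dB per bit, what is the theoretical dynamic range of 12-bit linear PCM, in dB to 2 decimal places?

72.24 dB

12 × 6.02 = 72.24 dB.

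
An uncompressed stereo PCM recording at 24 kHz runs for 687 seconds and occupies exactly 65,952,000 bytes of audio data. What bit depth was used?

Bytes per sample = 65,952,000 / (24,000 × 687 × 2) = 65,952,000 / 32,976,000 = 2.
Bit depth = 2 × 8 = 16 bits.

16 bits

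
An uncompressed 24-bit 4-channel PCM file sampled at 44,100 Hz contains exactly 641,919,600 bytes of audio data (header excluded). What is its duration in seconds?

Byte rate = 44,100 × 3 × 4 = 529,200 bytes/s.
Duration = 641,919,600 / 529,200 = 1,213 s.

1,213 seconds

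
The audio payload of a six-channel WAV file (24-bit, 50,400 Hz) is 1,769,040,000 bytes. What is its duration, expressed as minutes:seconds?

32:30

Byte rate = 50,400 × 3 × 6 = 907,200 bytes/s.
Duration = 1,769,040,000 / 907,200 = 1,950 s.
1,950 s = 32:30.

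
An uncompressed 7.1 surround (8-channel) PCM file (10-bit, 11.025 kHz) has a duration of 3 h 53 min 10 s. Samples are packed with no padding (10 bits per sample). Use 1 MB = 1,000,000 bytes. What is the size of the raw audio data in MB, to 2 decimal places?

1542.40 MB

Duration = 3 h 53 min 10 s = 13,990 s.
Bits = 11,025 × 13,990 × 10 × 8 = 12,339,180,000 bits = 1,542,397,500 bytes.
1,542,397,500 / 1,000,000 = 1542.40 MB.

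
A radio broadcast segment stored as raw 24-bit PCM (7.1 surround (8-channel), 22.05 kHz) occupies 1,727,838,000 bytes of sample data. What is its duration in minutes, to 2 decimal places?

Byte rate = 22,050 × 3 × 8 = 529,200 bytes/s.
Duration = 1,727,838,000 / 529,200 = 3,265 s.
3,265 s / 60 = 54.42 minutes.

54.42 minutes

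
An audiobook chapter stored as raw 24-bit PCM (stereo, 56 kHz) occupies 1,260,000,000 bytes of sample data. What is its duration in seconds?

Byte rate = 56,000 × 3 × 2 = 336,000 bytes/s.
Duration = 1,260,000,000 / 336,000 = 3,750 s.

3,750 seconds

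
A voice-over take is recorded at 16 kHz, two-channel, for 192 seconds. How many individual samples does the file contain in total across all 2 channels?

6,144,000 samples

16,000 × 192 s × 2 ch = 6,144,000 samples.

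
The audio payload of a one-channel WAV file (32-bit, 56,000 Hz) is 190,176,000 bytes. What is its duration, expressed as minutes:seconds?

14:09

Byte rate = 56,000 × 4 × 1 = 224,000 bytes/s.
Duration = 190,176,000 / 224,000 = 849 s.
849 s = 14:09.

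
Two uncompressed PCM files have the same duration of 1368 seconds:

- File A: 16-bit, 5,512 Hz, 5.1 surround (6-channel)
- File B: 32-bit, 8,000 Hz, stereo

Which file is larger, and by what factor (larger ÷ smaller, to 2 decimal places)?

File A: 5,512 × 2 × 6 = 66,144 bytes/s.
File B: 8,000 × 4 × 2 = 64,000 bytes/s.
File A is larger; ratio = 90,484,992 / 87,552,000 = 1.03.

File A, by a factor of 1.03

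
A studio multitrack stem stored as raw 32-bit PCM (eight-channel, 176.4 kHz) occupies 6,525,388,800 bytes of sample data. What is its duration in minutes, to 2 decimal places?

Byte rate = 176,400 × 4 × 8 = 5,644,800 bytes/s.
Duration = 6,525,388,800 / 5,644,800 = 1,156 s.
1,156 s / 60 = 19.27 minutes.

19.27 minutes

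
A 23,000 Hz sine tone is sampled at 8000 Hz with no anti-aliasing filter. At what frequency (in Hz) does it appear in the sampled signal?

Nyquist = 8,000/2 = 4,000 Hz; 23,000 Hz exceeds it.
Alias = |23,000 − 3×8,000| = |23,000 − 24,000| = 1,000 Hz.

1,000 Hz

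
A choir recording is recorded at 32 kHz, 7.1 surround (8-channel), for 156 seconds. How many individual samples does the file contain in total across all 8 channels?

32,000 × 156 s × 8 ch = 39,936,000 samples.

39,936,000 samples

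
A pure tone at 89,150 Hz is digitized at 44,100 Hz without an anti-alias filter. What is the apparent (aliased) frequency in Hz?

950 Hz

Nyquist = 44,100/2 = 22,050 Hz; 89,150 Hz exceeds it.
Alias = |89,150 − 2×44,100| = |89,150 − 88,200| = 950 Hz.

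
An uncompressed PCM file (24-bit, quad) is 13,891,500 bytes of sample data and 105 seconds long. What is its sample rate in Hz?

11,025 Hz

Bytes = sample_rate × seconds × bytes_per_sample × channels.
sample_rate = 13,891,500 / (105 × 3 × 4) = 13,891,500 / 1,260 = 11,025 Hz.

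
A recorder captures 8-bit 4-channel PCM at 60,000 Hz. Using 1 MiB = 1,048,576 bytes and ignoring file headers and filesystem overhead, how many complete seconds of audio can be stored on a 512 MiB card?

Uncompressed byte rate = 60,000 × 1 × 4 = 240,000 bytes/s.
Capacity = 512 × 1,048,576 = 536,870,912 bytes.
536,870,912 / 240,000 ≈ 2236.96 s → 2,236 seconds.

2,236 seconds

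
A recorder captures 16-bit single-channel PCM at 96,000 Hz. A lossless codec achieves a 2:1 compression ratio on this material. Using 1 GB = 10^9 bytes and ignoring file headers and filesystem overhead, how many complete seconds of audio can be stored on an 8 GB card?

83,333 seconds

Uncompressed byte rate = 96,000 × 2 × 1 = 192,000 bytes/s.
After 2:1 compression, effective rate ≈ 96000 bytes/s.
Capacity = 8 × 1,000,000,000 = 8,000,000,000 bytes.
8,000,000,000 / effective rate ≈ 83333.33 s → 83,333 seconds.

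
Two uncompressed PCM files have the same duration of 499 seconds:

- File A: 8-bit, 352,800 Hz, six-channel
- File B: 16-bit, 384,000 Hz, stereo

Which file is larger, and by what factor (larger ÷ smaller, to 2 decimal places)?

File A, by a factor of 1.38

File A: 352,800 × 1 × 6 = 2,116,800 bytes/s.
File B: 384,000 × 2 × 2 = 1,536,000 bytes/s.
File A is larger; ratio = 1,056,283,200 / 766,464,000 = 1.38.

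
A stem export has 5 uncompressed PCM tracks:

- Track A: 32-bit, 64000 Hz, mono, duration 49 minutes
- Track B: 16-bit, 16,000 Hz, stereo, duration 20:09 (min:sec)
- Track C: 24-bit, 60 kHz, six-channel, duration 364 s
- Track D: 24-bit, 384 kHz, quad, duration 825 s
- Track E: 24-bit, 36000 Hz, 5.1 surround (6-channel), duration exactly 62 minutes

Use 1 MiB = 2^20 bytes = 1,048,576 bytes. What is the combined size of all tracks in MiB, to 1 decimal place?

Track A: 49 minutes = 2,940 s; 64,000 × 2,940 × 4 × 1 = 752,640,000 bytes.
Track B: 20:09 (min:sec) = 1,209 s; 16,000 × 1,209 × 2 × 2 = 77,376,000 bytes.
Track C: 60,000 × 364 × 3 × 6 = 393,120,000 bytes.
Track D: 384,000 × 825 × 3 × 4 = 3,801,600,000 bytes.
Track E: exactly 62 minutes = 3,720 s; 36,000 × 3,720 × 3 × 6 = 2,410,560,000 bytes.
Total = 7,435,296,000 bytes = 7090.9 MiB.

7090.9 MiB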